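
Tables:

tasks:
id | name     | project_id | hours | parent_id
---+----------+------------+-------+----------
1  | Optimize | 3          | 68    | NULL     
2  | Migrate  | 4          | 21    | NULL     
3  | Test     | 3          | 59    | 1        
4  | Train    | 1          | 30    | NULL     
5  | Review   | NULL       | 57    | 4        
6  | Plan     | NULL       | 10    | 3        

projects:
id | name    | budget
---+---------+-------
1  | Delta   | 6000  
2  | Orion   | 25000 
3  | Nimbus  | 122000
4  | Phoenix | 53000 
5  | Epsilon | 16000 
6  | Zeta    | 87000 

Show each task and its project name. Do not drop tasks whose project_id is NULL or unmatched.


LEFT JOIN keeps every row from tasks (the left table); where project_id has no match in projects, the project columns become NULL. Walk through each task:
  - task 1 (Optimize): project_id=3 -> matches Nimbus
  - task 2 (Migrate): project_id=4 -> matches Phoenix
  - task 3 (Test): project_id=3 -> matches Nimbus
  - task 4 (Train): project_id=1 -> matches Delta
  - task 5 (Review): project_id=NULL, no match -> kept with NULL
  - task 6 (Plan): project_id=NULL, no match -> kept with NULL
All 6 rows appear; 2 have NULL project.

SQL:
SELECT a.name, b.name AS project
FROM tasks a
LEFT JOIN projects b ON a.project_id = b.id

Result:
name     | project
---------+--------
Optimize | Nimbus 
Migrate  | Phoenix
Test     | Nimbus 
Train    | Delta  
Review   | NULL   
Plan     | NULL   


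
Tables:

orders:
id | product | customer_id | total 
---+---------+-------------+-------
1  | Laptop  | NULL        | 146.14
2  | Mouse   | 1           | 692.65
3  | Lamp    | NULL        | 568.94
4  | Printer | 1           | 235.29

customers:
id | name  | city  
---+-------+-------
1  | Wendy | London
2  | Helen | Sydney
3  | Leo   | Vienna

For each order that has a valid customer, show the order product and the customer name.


INNER JOIN keeps only orders rows whose customer_id matches an id in customers. Walk through each order:
  - order 1 (Laptop): customer_id=NULL, no match -> dropped
  - order 2 (Mouse): customer_id=1 -> matches Wendy
  - order 3 (Lamp): customer_id=NULL, no match -> dropped
  - order 4 (Printer): customer_id=1 -> matches Wendy
So 2 of 4 rows are dropped.

SQL:
SELECT a.product, b.name AS customer
FROM orders a
INNER JOIN customers b ON a.customer_id = b.id

Result:
product | customer
--------+---------
Mouse   | Wendy   
Printer | Wendy   


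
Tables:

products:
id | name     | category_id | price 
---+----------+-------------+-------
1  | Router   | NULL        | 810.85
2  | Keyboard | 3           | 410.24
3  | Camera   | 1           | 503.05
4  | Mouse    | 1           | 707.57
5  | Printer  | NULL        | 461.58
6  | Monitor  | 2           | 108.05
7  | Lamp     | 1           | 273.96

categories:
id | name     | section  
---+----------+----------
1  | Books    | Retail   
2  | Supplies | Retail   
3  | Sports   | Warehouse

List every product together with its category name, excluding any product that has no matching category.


INNER JOIN keeps only products rows whose category_id matches an id in categories. Walk through each product:
  - product 1 (Router): category_id=NULL, no match -> dropped
  - product 2 (Keyboard): category_id=3 -> matches Sports
  - product 3 (Camera): category_id=1 -> matches Books
  - product 4 (Mouse): category_id=1 -> matches Books
  - product 5 (Printer): category_id=NULL, no match -> dropped
  - product 6 (Monitor): category_id=2 -> matches Supplies
  - product 7 (Lamp): category_id=1 -> matches Books
So 2 of 7 rows are dropped.

SQL:
SELECT a.name, b.name AS category
FROM products a
INNER JOIN categories b ON a.category_id = b.id

Result:
name     | category
---------+---------
Keyboard | Sports  
Camera   | Books   
Mouse    | Books   
Monitor  | Supplies
Lamp     | Books   


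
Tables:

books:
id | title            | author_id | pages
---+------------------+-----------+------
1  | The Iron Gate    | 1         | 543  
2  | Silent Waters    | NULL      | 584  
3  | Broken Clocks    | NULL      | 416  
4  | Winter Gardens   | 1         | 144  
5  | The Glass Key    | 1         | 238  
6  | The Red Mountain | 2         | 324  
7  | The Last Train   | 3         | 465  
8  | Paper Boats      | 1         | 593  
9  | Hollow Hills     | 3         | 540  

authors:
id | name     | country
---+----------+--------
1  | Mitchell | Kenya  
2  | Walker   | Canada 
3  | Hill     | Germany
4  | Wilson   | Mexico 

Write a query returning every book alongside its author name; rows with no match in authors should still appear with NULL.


LEFT JOIN keeps every row from books (the left table); where author_id has no match in authors, the author columns become NULL. Walk through each book:
  - book 1 (The Iron Gate): author_id=1 -> matches Mitchell
  - book 2 (Silent Waters): author_id=NULL, no match -> kept with NULL
  - book 3 (Broken Clocks): author_id=NULL, no match -> kept with NULL
  - book 4 (Winter Gardens): author_id=1 -> matches Mitchell
  - book 5 (The Glass Key): author_id=1 -> matches Mitchell
  - book 6 (The Red Mountain): author_id=2 -> matches Walker
  - book 7 (The Last Train): author_id=3 -> matches Hill
  - book 8 (Paper Boats): author_id=1 -> matches Mitchell
  - book 9 (Hollow Hills): author_id=3 -> matches Hill
All 9 rows appear; 2 have NULL author.

SQL:
SELECT a.title, b.name AS author
FROM books a
LEFT JOIN authors b ON a.author_id = b.id

Result:
title            | author  
-----------------+---------
The Iron Gate    | Mitchell
Silent Waters    | NULL    
Broken Clocks    | NULL    
Winter Gardens   | Mitchell
The Glass Key    | Mitchell
The Red Mountain | Walker  
The Last Train   | Hill    
Paper Boats      | Mitchell
Hollow Hills     | Hill    


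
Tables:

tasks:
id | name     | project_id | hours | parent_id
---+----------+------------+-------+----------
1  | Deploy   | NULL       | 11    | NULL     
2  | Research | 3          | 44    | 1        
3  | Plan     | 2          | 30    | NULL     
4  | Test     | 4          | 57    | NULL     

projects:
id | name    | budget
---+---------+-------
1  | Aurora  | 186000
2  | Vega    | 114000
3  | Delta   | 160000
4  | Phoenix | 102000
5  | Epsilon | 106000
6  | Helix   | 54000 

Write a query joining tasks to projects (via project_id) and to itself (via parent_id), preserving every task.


Two LEFT JOINs from the same base table tasks: one to projects via project_id, one to tasks itself via parent_id. Both are LEFT so every task is preserved.
Match against projects:
  - task 1 (Deploy): project_id=NULL, no match -> kept with NULL
  - task 2 (Research): project_id=3 -> matches Delta
  - task 3 (Plan): project_id=2 -> matches Vega
  - task 4 (Test): project_id=4 -> matches Phoenix
Match against tasks (self):
  - task 1 (Deploy): parent_id=NULL -> NULL
  - task 2 (Research): parent_id=1 -> Deploy
  - task 3 (Plan): parent_id=NULL -> NULL
  - task 4 (Test): parent_id=NULL -> NULL

SQL:
SELECT a.name, b.name AS project, c.name AS parent
FROM tasks a
LEFT JOIN projects b ON a.project_id = b.id
LEFT JOIN tasks c ON a.parent_id = c.id

Result:
name     | project | parent
---------+---------+-------
Deploy   | NULL    | NULL  
Research | Delta   | Deploy
Plan     | Vega    | NULL  
Test     | Phoenix | NULL  


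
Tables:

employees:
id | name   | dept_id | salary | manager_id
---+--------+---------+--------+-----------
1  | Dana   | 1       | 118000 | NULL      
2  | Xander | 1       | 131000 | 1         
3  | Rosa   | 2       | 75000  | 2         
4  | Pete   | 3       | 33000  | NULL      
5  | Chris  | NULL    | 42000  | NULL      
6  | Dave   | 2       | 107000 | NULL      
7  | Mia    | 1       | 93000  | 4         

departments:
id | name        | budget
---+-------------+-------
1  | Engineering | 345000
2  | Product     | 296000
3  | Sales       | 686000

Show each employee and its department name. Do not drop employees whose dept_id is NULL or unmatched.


LEFT JOIN keeps every row from employees (the left table); where dept_id has no match in departments, the department columns become NULL. Walk through each employee:
  - employee 1 (Dana): dept_id=1 -> matches Engineering
  - employee 2 (Xander): dept_id=1 -> matches Engineering
  - employee 3 (Rosa): dept_id=2 -> matches Product
  - employee 4 (Pete): dept_id=3 -> matches Sales
  - employee 5 (Chris): dept_id=NULL, no match -> kept with NULL
  - employee 6 (Dave): dept_id=2 -> matches Product
  - employee 7 (Mia): dept_id=1 -> matches Engineering
All 7 rows appear; 1 has NULL department.

SQL:
SELECT a.name, b.name AS department
FROM employees a
LEFT JOIN departments b ON a.dept_id = b.id

Result:
name   | department 
-------+------------
Dana   | Engineering
Xander | Engineering
Rosa   | Product    
Pete   | Sales      
Chris  | NULL       
Dave   | Product    
Mia    | Engineering


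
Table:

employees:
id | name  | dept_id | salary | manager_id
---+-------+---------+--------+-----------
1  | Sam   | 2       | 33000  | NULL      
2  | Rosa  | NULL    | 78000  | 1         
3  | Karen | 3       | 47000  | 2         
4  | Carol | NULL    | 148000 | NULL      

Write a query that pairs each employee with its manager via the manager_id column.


This is a self-join: employees is joined to a second copy of itself, matching each row's manager_id to another row's id. Use LEFT JOIN so rows with manager_id=NULL are kept.
  - employee 1 (Sam): manager_id=NULL -> NULL
  - employee 2 (Rosa): manager_id=1 -> Sam
  - employee 3 (Karen): manager_id=2 -> Rosa
  - employee 4 (Carol): manager_id=NULL -> NULL

SQL:
SELECT a.name AS item, b.name AS manager
FROM employees a
LEFT JOIN employees b ON a.manager_id = b.id

Result:
item  | manager
------+--------
Sam   | NULL   
Rosa  | Sam    
Karen | Rosa   
Carol | NULL   


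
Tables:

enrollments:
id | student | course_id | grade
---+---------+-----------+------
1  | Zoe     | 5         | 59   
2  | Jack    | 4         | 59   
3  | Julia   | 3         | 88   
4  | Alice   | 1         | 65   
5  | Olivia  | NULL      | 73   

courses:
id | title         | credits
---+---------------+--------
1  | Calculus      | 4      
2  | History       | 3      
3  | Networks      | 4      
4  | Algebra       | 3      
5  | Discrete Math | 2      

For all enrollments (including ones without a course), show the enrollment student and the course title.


LEFT JOIN keeps every row from enrollments (the left table); where course_id has no match in courses, the course columns become NULL. Walk through each enrollment:
  - enrollment 1 (Zoe): course_id=5 -> matches Discrete Math
  - enrollment 2 (Jack): course_id=4 -> matches Algebra
  - enrollment 3 (Julia): course_id=3 -> matches Networks
  - enrollment 4 (Alice): course_id=1 -> matches Calculus
  - enrollment 5 (Olivia): course_id=NULL, no match -> kept with NULL
All 5 rows appear; 1 has NULL course.

SQL:
SELECT a.student, b.title AS course
FROM enrollments a
LEFT JOIN courses b ON a.course_id = b.id

Result:
student | course       
--------+--------------
Zoe     | Discrete Math
Jack    | Algebra      
Julia   | Networks     
Alice   | Calculus     
Olivia  | NULL         


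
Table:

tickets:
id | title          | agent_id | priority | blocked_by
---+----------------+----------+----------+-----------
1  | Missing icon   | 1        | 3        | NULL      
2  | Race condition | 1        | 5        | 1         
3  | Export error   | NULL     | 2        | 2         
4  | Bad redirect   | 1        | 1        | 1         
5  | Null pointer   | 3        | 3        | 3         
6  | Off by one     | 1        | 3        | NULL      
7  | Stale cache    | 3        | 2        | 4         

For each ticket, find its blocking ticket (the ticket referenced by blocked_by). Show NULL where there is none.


This is a self-join: tickets is joined to a second copy of itself, matching each row's blocked_by to another row's id. Use LEFT JOIN so rows with blocked_by=NULL are kept.
  - ticket 1 (Missing icon): blocked_by=NULL -> NULL
  - ticket 2 (Race condition): blocked_by=1 -> Missing icon
  - ticket 3 (Export error): blocked_by=2 -> Race condition
  - ticket 4 (Bad redirect): blocked_by=1 -> Missing icon
  - ticket 5 (Null pointer): blocked_by=3 -> Export error
  - ticket 6 (Off by one): blocked_by=NULL -> NULL
  - ticket 7 (Stale cache): blocked_by=4 -> Bad redirect

SQL:
SELECT a.title AS item, b.title AS blocked_by
FROM tickets a
LEFT JOIN tickets b ON a.blocked_by = b.id

Result:
item           | blocked_by    
---------------+---------------
Missing icon   | NULL          
Race condition | Missing icon  
Export error   | Race condition
Bad redirect   | Missing icon  
Null pointer   | Export error  
Off by one     | NULL          
Stale cache    | Bad redirect  


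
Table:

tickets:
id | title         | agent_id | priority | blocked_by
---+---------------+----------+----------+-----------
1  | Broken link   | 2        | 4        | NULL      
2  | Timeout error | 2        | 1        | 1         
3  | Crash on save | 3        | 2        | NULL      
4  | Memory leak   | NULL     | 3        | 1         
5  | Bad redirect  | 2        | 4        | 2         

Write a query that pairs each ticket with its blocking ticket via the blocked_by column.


This is a self-join: tickets is joined to a second copy of itself, matching each row's blocked_by to another row's id. Use LEFT JOIN so rows with blocked_by=NULL are kept.
  - ticket 1 (Broken link): blocked_by=NULL -> NULL
  - ticket 2 (Timeout error): blocked_by=1 -> Broken link
  - ticket 3 (Crash on save): blocked_by=NULL -> NULL
  - ticket 4 (Memory leak): blocked_by=1 -> Broken link
  - ticket 5 (Bad redirect): blocked_by=2 -> Timeout error

SQL:
SELECT a.title AS item, b.title AS blocked_by
FROM tickets a
LEFT JOIN tickets b ON a.blocked_by = b.id

Result:
item          | blocked_by   
--------------+--------------
Broken link   | NULL         
Timeout error | Broken link  
Crash on save | NULL         
Memory leak   | Broken link  
Bad redirect  | Timeout error


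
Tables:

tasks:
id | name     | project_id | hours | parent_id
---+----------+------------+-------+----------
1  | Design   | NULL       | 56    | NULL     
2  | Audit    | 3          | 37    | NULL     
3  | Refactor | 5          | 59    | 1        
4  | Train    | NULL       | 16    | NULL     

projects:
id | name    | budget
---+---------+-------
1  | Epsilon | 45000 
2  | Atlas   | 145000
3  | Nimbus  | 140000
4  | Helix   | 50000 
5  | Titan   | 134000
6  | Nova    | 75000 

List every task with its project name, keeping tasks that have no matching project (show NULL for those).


LEFT JOIN keeps every row from tasks (the left table); where project_id has no match in projects, the project columns become NULL. Walk through each task:
  - task 1 (Design): project_id=NULL, no match -> kept with NULL
  - task 2 (Audit): project_id=3 -> matches Nimbus
  - task 3 (Refactor): project_id=5 -> matches Titan
  - task 4 (Train): project_id=NULL, no match -> kept with NULL
All 4 rows appear; 2 have NULL project.

SQL:
SELECT a.name, b.name AS project
FROM tasks a
LEFT JOIN projects b ON a.project_id = b.id

Result:
name     | project
---------+--------
Design   | NULL   
Audit    | Nimbus 
Refactor | Titan  
Train    | NULL   


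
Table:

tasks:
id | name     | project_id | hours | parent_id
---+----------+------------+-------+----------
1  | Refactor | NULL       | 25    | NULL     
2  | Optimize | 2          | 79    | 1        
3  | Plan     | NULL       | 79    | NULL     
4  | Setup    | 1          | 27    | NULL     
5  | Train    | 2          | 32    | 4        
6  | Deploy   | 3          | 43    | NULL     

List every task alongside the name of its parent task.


This is a self-join: tasks is joined to a second copy of itself, matching each row's parent_id to another row's id. Use LEFT JOIN so rows with parent_id=NULL are kept.
  - task 1 (Refactor): parent_id=NULL -> NULL
  - task 2 (Optimize): parent_id=1 -> Refactor
  - task 3 (Plan): parent_id=NULL -> NULL
  - task 4 (Setup): parent_id=NULL -> NULL
  - task 5 (Train): parent_id=4 -> Setup
  - task 6 (Deploy): parent_id=NULL -> NULL

SQL:
SELECT a.name AS item, b.name AS parent
FROM tasks a
LEFT JOIN tasks b ON a.parent_id = b.id

Result:
item     | parent  
---------+---------
Refactor | NULL    
Optimize | Refactor
Plan     | NULL    
Setup    | NULL    
Train    | Setup   
Deploy   | NULL    


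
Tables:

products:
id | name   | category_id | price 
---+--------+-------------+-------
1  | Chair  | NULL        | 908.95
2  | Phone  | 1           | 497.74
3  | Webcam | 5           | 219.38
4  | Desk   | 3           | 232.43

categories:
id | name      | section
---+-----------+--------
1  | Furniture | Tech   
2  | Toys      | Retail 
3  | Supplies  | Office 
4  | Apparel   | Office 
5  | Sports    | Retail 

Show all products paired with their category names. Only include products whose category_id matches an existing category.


INNER JOIN keeps only products rows whose category_id matches an id in categories. Walk through each product:
  - product 1 (Chair): category_id=NULL, no match -> dropped
  - product 2 (Phone): category_id=1 -> matches Furniture
  - product 3 (Webcam): category_id=5 -> matches Sports
  - product 4 (Desk): category_id=3 -> matches Supplies
So 1 of 4 rows is dropped.

SQL:
SELECT a.name, b.name AS category
FROM products a
INNER JOIN categories b ON a.category_id = b.id

Result:
name   | category 
-------+----------
Phone  | Furniture
Webcam | Sports   
Desk   | Supplies 


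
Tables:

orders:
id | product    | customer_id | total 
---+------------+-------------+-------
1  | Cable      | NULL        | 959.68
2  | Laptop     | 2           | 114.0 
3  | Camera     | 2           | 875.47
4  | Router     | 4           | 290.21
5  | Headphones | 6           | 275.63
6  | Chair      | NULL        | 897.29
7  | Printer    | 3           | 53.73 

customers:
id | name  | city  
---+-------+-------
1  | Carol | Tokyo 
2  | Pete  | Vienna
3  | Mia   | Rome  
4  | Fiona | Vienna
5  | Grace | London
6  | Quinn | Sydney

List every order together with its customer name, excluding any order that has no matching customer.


INNER JOIN keeps only orders rows whose customer_id matches an id in customers. Walk through each order:
  - order 1 (Cable): customer_id=NULL, no match -> dropped
  - order 2 (Laptop): customer_id=2 -> matches Pete
  - order 3 (Camera): customer_id=2 -> matches Pete
  - order 4 (Router): customer_id=4 -> matches Fiona
  - order 5 (Headphones): customer_id=6 -> matches Quinn
  - order 6 (Chair): customer_id=NULL, no match -> dropped
  - order 7 (Printer): customer_id=3 -> matches Mia
So 2 of 7 rows are dropped.

SQL:
SELECT a.product, b.name AS customer
FROM orders a
INNER JOIN customers b ON a.customer_id = b.id

Result:
product    | customer
-----------+---------
Laptop     | Pete    
Camera     | Pete    
Router     | Fiona   
Headphones | Quinn   
Printer    | Mia     


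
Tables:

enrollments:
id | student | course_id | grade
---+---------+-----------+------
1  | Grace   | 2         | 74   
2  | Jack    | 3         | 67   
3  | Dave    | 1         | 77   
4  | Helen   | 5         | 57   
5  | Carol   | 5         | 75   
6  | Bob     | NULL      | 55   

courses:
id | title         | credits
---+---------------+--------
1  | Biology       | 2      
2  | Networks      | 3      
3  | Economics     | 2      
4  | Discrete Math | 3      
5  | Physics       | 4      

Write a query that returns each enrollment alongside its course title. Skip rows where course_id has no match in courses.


INNER JOIN keeps only enrollments rows whose course_id matches an id in courses. Walk through each enrollment:
  - enrollment 1 (Grace): course_id=2 -> matches Networks
  - enrollment 2 (Jack): course_id=3 -> matches Economics
  - enrollment 3 (Dave): course_id=1 -> matches Biology
  - enrollment 4 (Helen): course_id=5 -> matches Physics
  - enrollment 5 (Carol): course_id=5 -> matches Physics
  - enrollment 6 (Bob): course_id=NULL, no match -> dropped
So 1 of 6 rows is dropped.

SQL:
SELECT a.student, b.title AS course
FROM enrollments a
INNER JOIN courses b ON a.course_id = b.id

Result:
student | course   
--------+----------
Grace   | Networks 
Jack    | Economics
Dave    | Biology  
Helen   | Physics  
Carol   | Physics  


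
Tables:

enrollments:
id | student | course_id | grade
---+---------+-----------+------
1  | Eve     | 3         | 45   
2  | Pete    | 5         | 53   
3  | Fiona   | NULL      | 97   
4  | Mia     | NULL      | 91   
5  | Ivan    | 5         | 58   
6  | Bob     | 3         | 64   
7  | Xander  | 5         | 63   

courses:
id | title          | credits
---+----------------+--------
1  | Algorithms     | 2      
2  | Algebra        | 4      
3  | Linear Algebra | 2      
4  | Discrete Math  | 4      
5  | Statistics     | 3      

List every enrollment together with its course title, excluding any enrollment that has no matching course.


INNER JOIN keeps only enrollments rows whose course_id matches an id in courses. Walk through each enrollment:
  - enrollment 1 (Eve): course_id=3 -> matches Linear Algebra
  - enrollment 2 (Pete): course_id=5 -> matches Statistics
  - enrollment 3 (Fiona): course_id=NULL, no match -> dropped
  - enrollment 4 (Mia): course_id=NULL, no match -> dropped
  - enrollment 5 (Ivan): course_id=5 -> matches Statistics
  - enrollment 6 (Bob): course_id=3 -> matches Linear Algebra
  - enrollment 7 (Xander): course_id=5 -> matches Statistics
So 2 of 7 rows are dropped.

SQL:
SELECT a.student, b.title AS course
FROM enrollments a
INNER JOIN courses b ON a.course_id = b.id

Result:
student | course        
--------+---------------
Eve     | Linear Algebra
Pete    | Statistics    
Ivan    | Statistics    
Bob     | Linear Algebra
Xander  | Statistics    


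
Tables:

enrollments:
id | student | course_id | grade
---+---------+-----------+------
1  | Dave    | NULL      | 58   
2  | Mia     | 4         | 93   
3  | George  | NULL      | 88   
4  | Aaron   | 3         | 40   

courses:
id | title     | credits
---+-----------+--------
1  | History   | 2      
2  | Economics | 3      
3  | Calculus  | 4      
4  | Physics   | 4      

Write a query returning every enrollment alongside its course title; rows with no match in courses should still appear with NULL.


LEFT JOIN keeps every row from enrollments (the left table); where course_id has no match in courses, the course columns become NULL. Walk through each enrollment:
  - enrollment 1 (Dave): course_id=NULL, no match -> kept with NULL
  - enrollment 2 (Mia): course_id=4 -> matches Physics
  - enrollment 3 (George): course_id=NULL, no match -> kept with NULL
  - enrollment 4 (Aaron): course_id=3 -> matches Calculus
All 4 rows appear; 2 have NULL course.

SQL:
SELECT a.student, b.title AS course
FROM enrollments a
LEFT JOIN courses b ON a.course_id = b.id

Result:
student | course  
--------+---------
Dave    | NULL    
Mia     | Physics 
George  | NULL    
Aaron   | Calculus


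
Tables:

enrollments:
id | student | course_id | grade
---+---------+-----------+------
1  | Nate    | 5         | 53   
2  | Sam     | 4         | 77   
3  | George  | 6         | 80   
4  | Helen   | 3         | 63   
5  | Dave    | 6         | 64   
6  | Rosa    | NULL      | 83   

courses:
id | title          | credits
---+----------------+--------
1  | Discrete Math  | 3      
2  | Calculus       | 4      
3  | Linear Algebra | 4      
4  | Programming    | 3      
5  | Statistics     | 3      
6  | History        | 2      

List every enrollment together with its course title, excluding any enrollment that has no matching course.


INNER JOIN keeps only enrollments rows whose course_id matches an id in courses. Walk through each enrollment:
  - enrollment 1 (Nate): course_id=5 -> matches Statistics
  - enrollment 2 (Sam): course_id=4 -> matches Programming
  - enrollment 3 (George): course_id=6 -> matches History
  - enrollment 4 (Helen): course_id=3 -> matches Linear Algebra
  - enrollment 5 (Dave): course_id=6 -> matches History
  - enrollment 6 (Rosa): course_id=NULL, no match -> dropped
So 1 of 6 rows is dropped.

SQL:
SELECT a.student, b.title AS course
FROM enrollments a
INNER JOIN courses b ON a.course_id = b.id

Result:
student | course        
--------+---------------
Nate    | Statistics    
Sam     | Programming   
George  | History       
Helen   | Linear Algebra
Dave    | History       


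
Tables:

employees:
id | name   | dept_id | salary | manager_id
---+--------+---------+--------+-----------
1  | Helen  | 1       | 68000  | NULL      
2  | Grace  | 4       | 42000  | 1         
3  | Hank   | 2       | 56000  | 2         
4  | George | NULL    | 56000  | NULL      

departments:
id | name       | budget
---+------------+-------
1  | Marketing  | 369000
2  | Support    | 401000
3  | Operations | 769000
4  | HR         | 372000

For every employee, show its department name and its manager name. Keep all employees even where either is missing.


Two LEFT JOINs from the same base table employees: one to departments via dept_id, one to employees itself via manager_id. Both are LEFT so every employee is preserved.
Match against departments:
  - employee 1 (Helen): dept_id=1 -> matches Marketing
  - employee 2 (Grace): dept_id=4 -> matches HR
  - employee 3 (Hank): dept_id=2 -> matches Support
  - employee 4 (George): dept_id=NULL, no match -> kept with NULL
Match against employees (self):
  - employee 1 (Helen): manager_id=NULL -> NULL
  - employee 2 (Grace): manager_id=1 -> Helen
  - employee 3 (Hank): manager_id=2 -> Grace
  - employee 4 (George): manager_id=NULL -> NULL

SQL:
SELECT a.name, b.name AS department, c.name AS manager
FROM employees a
LEFT JOIN departments b ON a.dept_id = b.id
LEFT JOIN employees c ON a.manager_id = c.id

Result:
name   | department | manager
-------+------------+--------
Helen  | Marketing  | NULL   
Grace  | HR         | Helen  
Hank   | Support    | Grace  
George | NULL       | NULL   


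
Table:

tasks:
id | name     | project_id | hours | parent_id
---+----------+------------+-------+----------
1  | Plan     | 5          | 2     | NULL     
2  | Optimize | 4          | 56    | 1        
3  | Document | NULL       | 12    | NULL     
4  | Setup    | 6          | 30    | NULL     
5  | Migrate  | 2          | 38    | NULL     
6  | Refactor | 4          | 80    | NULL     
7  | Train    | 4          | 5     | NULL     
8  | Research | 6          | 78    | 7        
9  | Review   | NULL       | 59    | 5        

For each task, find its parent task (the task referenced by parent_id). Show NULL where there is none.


This is a self-join: tasks is joined to a second copy of itself, matching each row's parent_id to another row's id. Use LEFT JOIN so rows with parent_id=NULL are kept.
  - task 1 (Plan): parent_id=NULL -> NULL
  - task 2 (Optimize): parent_id=1 -> Plan
  - task 3 (Document): parent_id=NULL -> NULL
  - task 4 (Setup): parent_id=NULL -> NULL
  - task 5 (Migrate): parent_id=NULL -> NULL
  - task 6 (Refactor): parent_id=NULL -> NULL
  - task 7 (Train): parent_id=NULL -> NULL
  - task 8 (Research): parent_id=7 -> Train
  - task 9 (Review): parent_id=5 -> Migrate

SQL:
SELECT a.name AS item, b.name AS parent
FROM tasks a
LEFT JOIN tasks b ON a.parent_id = b.id

Result:
item     | parent 
---------+--------
Plan     | NULL   
Optimize | Plan   
Document | NULL   
Setup    | NULL   
Migrate  | NULL   
Refactor | NULL   
Train    | NULL   
Research | Train  
Review   | Migrate


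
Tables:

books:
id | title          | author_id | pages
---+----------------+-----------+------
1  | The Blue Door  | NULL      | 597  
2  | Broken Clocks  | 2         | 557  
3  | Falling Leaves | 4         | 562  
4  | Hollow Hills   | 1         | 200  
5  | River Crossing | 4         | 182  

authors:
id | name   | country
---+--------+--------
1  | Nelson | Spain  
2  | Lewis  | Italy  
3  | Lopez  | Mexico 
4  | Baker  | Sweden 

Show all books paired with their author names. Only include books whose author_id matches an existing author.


INNER JOIN keeps only books rows whose author_id matches an id in authors. Walk through each book:
  - book 1 (The Blue Door): author_id=NULL, no match -> dropped
  - book 2 (Broken Clocks): author_id=2 -> matches Lewis
  - book 3 (Falling Leaves): author_id=4 -> matches Baker
  - book 4 (Hollow Hills): author_id=1 -> matches Nelson
  - book 5 (River Crossing): author_id=4 -> matches Baker
So 1 of 5 rows is dropped.

SQL:
SELECT a.title, b.name AS author
FROM books a
INNER JOIN authors b ON a.author_id = b.id

Result:
title          | author
---------------+-------
Broken Clocks  | Lewis 
Falling Leaves | Baker 
Hollow Hills   | Nelson
River Crossing | Baker 


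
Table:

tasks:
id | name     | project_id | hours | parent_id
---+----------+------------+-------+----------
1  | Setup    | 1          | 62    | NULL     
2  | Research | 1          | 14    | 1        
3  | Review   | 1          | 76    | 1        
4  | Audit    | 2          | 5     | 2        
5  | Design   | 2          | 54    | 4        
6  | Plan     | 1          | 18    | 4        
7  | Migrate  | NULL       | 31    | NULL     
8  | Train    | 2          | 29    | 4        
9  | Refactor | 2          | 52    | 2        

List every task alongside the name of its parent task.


This is a self-join: tasks is joined to a second copy of itself, matching each row's parent_id to another row's id. Use LEFT JOIN so rows with parent_id=NULL are kept.
  - task 1 (Setup): parent_id=NULL -> NULL
  - task 2 (Research): parent_id=1 -> Setup
  - task 3 (Review): parent_id=1 -> Setup
  - task 4 (Audit): parent_id=2 -> Research
  - task 5 (Design): parent_id=4 -> Audit
  - task 6 (Plan): parent_id=4 -> Audit
  - task 7 (Migrate): parent_id=NULL -> NULL
  - task 8 (Train): parent_id=4 -> Audit
  - task 9 (Refactor): parent_id=2 -> Research

SQL:
SELECT a.name AS item, b.name AS parent
FROM tasks a
LEFT JOIN tasks b ON a.parent_id = b.id

Result:
item     | parent  
---------+---------
Setup    | NULL    
Research | Setup   
Review   | Setup   
Audit    | Research
Design   | Audit   
Plan     | Audit   
Migrate  | NULL    
Train    | Audit   
Refactor | Research


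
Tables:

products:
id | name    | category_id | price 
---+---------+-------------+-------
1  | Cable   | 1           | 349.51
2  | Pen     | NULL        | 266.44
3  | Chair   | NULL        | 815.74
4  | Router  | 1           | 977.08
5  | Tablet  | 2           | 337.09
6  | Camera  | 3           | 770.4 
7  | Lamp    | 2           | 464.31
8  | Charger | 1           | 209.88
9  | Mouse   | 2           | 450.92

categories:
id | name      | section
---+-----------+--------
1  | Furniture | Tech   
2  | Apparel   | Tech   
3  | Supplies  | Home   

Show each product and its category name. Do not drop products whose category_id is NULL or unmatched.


LEFT JOIN keeps every row from products (the left table); where category_id has no match in categories, the category columns become NULL. Walk through each product:
  - product 1 (Cable): category_id=1 -> matches Furniture
  - product 2 (Pen): category_id=NULL, no match -> kept with NULL
  - product 3 (Chair): category_id=NULL, no match -> kept with NULL
  - product 4 (Router): category_id=1 -> matches Furniture
  - product 5 (Tablet): category_id=2 -> matches Apparel
  - product 6 (Camera): category_id=3 -> matches Supplies
  - product 7 (Lamp): category_id=2 -> matches Apparel
  - product 8 (Charger): category_id=1 -> matches Furniture
  - product 9 (Mouse): category_id=2 -> matches Apparel
All 9 rows appear; 2 have NULL category.

SQL:
SELECT a.name, b.name AS category
FROM products a
LEFT JOIN categories b ON a.category_id = b.id

Result:
name    | category 
--------+----------
Cable   | Furniture
Pen     | NULL     
Chair   | NULL     
Router  | Furniture
Tablet  | Apparel  
Camera  | Supplies 
Lamp    | Apparel  
Charger | Furniture
Mouse   | Apparel  


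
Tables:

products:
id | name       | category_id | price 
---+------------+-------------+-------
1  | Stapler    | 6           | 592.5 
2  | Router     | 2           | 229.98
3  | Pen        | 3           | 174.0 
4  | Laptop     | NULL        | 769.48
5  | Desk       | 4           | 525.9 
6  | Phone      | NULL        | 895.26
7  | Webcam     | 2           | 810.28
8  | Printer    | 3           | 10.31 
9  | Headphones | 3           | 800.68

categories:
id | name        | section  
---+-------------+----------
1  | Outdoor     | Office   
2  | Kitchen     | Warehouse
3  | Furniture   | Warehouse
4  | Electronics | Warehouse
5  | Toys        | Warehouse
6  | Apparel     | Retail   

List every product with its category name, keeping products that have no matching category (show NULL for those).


LEFT JOIN keeps every row from products (the left table); where category_id has no match in categories, the category columns become NULL. Walk through each product:
  - product 1 (Stapler): category_id=6 -> matches Apparel
  - product 2 (Router): category_id=2 -> matches Kitchen
  - product 3 (Pen): category_id=3 -> matches Furniture
  - product 4 (Laptop): category_id=NULL, no match -> kept with NULL
  - product 5 (Desk): category_id=4 -> matches Electronics
  - product 6 (Phone): category_id=NULL, no match -> kept with NULL
  - product 7 (Webcam): category_id=2 -> matches Kitchen
  - product 8 (Printer): category_id=3 -> matches Furniture
  - product 9 (Headphones): category_id=3 -> matches Furniture
All 9 rows appear; 2 have NULL category.

SQL:
SELECT a.name, b.name AS category
FROM products a
LEFT JOIN categories b ON a.category_id = b.id

Result:
name       | category   
-----------+------------
Stapler    | Apparel    
Router     | Kitchen    
Pen        | Furniture  
Laptop     | NULL       
Desk       | Electronics
Phone      | NULL       
Webcam     | Kitchen    
Printer    | Furniture  
Headphones | Furniture  


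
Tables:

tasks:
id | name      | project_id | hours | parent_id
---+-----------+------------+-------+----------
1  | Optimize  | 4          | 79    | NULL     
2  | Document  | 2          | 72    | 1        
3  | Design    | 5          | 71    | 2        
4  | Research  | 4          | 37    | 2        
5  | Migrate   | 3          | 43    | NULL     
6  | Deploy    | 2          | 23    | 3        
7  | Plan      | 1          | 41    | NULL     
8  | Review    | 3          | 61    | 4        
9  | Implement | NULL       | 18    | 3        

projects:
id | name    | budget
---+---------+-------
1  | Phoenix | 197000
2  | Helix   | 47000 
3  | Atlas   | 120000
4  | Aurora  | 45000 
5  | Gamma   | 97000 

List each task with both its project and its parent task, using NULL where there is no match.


Two LEFT JOINs from the same base table tasks: one to projects via project_id, one to tasks itself via parent_id. Both are LEFT so every task is preserved.
Match against projects:
  - task 1 (Optimize): project_id=4 -> matches Aurora
  - task 2 (Document): project_id=2 -> matches Helix
  - task 3 (Design): project_id=5 -> matches Gamma
  - task 4 (Research): project_id=4 -> matches Aurora
  - task 5 (Migrate): project_id=3 -> matches Atlas
  - task 6 (Deploy): project_id=2 -> matches Helix
  - task 7 (Plan): project_id=1 -> matches Phoenix
  - task 8 (Review): project_id=3 -> matches Atlas
  - task 9 (Implement): project_id=NULL, no match -> kept with NULL
Match against tasks (self):
  - task 1 (Optimize): parent_id=NULL -> NULL
  - task 2 (Document): parent_id=1 -> Optimize
  - task 3 (Design): parent_id=2 -> Document
  - task 4 (Research): parent_id=2 -> Document
  - task 5 (Migrate): parent_id=NULL -> NULL
  - task 6 (Deploy): parent_id=3 -> Design
  - task 7 (Plan): parent_id=NULL -> NULL
  - task 8 (Review): parent_id=4 -> Research
  - task 9 (Implement): parent_id=3 -> Design

SQL:
SELECT a.name, b.name AS project, c.name AS parent
FROM tasks a
LEFT JOIN projects b ON a.project_id = b.id
LEFT JOIN tasks c ON a.parent_id = c.id

Result:
name      | project | parent  
----------+---------+---------
Optimize  | Aurora  | NULL    
Document  | Helix   | Optimize
Design    | Gamma   | Document
Research  | Aurora  | Document
Migrate   | Atlas   | NULL    
Deploy    | Helix   | Design  
Plan      | Phoenix | NULL    
Review    | Atlas   | Research
Implement | NULL    | Design  


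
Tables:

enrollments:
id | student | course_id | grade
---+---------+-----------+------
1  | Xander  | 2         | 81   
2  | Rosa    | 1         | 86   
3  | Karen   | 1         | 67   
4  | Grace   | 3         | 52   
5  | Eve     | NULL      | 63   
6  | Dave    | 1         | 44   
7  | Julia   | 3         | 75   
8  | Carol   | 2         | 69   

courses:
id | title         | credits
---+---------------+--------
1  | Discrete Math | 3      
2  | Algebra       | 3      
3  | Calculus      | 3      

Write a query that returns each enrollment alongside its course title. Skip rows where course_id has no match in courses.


INNER JOIN keeps only enrollments rows whose course_id matches an id in courses. Walk through each enrollment:
  - enrollment 1 (Xander): course_id=2 -> matches Algebra
  - enrollment 2 (Rosa): course_id=1 -> matches Discrete Math
  - enrollment 3 (Karen): course_id=1 -> matches Discrete Math
  - enrollment 4 (Grace): course_id=3 -> matches Calculus
  - enrollment 5 (Eve): course_id=NULL, no match -> dropped
  - enrollment 6 (Dave): course_id=1 -> matches Discrete Math
  - enrollment 7 (Julia): course_id=3 -> matches Calculus
  - enrollment 8 (Carol): course_id=2 -> matches Algebra
So 1 of 8 rows is dropped.

SQL:
SELECT a.student, b.title AS course
FROM enrollments a
INNER JOIN courses b ON a.course_id = b.id

Result:
student | course       
--------+--------------
Xander  | Algebra      
Rosa    | Discrete Math
Karen   | Discrete Math
Grace   | Calculus     
Dave    | Discrete Math
Julia   | Calculus     
Carol   | Algebra      


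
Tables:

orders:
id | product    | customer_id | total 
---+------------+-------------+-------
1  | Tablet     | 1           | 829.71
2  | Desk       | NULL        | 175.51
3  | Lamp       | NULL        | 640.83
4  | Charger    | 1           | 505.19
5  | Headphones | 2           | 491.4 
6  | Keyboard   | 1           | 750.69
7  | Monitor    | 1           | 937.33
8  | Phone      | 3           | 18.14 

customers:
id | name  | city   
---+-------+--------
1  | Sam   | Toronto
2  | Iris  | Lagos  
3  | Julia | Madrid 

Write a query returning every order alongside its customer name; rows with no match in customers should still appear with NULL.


LEFT JOIN keeps every row from orders (the left table); where customer_id has no match in customers, the customer columns become NULL. Walk through each order:
  - order 1 (Tablet): customer_id=1 -> matches Sam
  - order 2 (Desk): customer_id=NULL, no match -> kept with NULL
  - order 3 (Lamp): customer_id=NULL, no match -> kept with NULL
  - order 4 (Charger): customer_id=1 -> matches Sam
  - order 5 (Headphones): customer_id=2 -> matches Iris
  - order 6 (Keyboard): customer_id=1 -> matches Sam
  - order 7 (Monitor): customer_id=1 -> matches Sam
  - order 8 (Phone): customer_id=3 -> matches Julia
All 8 rows appear; 2 have NULL customer.

SQL:
SELECT a.product, b.name AS customer
FROM orders a
LEFT JOIN customers b ON a.customer_id = b.id

Result:
product    | customer
-----------+---------
Tablet     | Sam     
Desk       | NULL    
Lamp       | NULL    
Charger    | Sam     
Headphones | Iris    
Keyboard   | Sam     
Monitor    | Sam     
Phone      | Julia   


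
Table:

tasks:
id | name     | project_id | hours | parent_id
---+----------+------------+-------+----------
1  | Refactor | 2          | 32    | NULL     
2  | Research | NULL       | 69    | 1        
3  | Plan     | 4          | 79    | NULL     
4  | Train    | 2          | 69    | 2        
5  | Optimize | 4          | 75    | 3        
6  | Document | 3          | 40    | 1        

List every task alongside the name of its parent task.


This is a self-join: tasks is joined to a second copy of itself, matching each row's parent_id to another row's id. Use LEFT JOIN so rows with parent_id=NULL are kept.
  - task 1 (Refactor): parent_id=NULL -> NULL
  - task 2 (Research): parent_id=1 -> Refactor
  - task 3 (Plan): parent_id=NULL -> NULL
  - task 4 (Train): parent_id=2 -> Research
  - task 5 (Optimize): parent_id=3 -> Plan
  - task 6 (Document): parent_id=1 -> Refactor

SQL:
SELECT a.name AS item, b.name AS parent
FROM tasks a
LEFT JOIN tasks b ON a.parent_id = b.id

Result:
item     | parent  
---------+---------
Refactor | NULL    
Research | Refactor
Plan     | NULL    
Train    | Research
Optimize | Plan    
Document | Refactor
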